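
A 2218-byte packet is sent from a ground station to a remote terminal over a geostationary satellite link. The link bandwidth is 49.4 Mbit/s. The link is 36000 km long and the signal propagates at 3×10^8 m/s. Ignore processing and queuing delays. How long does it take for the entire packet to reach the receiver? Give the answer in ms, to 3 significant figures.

120 ms

L = 2218 × 8 = 17744 bits.
Transmission delay = L/R = 17744 / 49400000 = 0.35919 ms.
Propagation delay = d/s = 36000000 m / 300000000 m/s = 120 ms.
Total = 120 ms.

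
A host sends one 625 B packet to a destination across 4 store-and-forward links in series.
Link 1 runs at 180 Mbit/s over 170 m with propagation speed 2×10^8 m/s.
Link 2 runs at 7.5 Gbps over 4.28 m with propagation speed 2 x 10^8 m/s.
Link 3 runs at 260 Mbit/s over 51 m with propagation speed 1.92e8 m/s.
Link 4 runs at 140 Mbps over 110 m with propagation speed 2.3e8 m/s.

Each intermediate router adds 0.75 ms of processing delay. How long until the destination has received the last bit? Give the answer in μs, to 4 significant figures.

L = 625 × 8 = 5000 bits.
Transmission delays (L/R per hop): 27.7778, 0.666667, 19.2308, 35.7143 μs; sum = 83.3895 μs.
Propagation delays (d/s per hop): 0.85, 0.0214, 0.265625, 0.478261 μs; sum = 1.61529 μs.
Processing at 3 router(s): 3 × 0.75 ms = 2250 μs.
End-to-end = 2335 μs.

2335 μs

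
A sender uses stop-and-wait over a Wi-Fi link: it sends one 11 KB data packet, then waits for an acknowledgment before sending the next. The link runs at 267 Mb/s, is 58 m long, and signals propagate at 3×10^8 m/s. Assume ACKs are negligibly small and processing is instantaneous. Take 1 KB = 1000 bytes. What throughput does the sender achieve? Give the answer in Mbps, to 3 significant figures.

267 Mbps

t_tx = L/R = 88000/267000000 = 0.000329588 s.
t_prop = 58/300000000 = 1.93333e-07 s; RTT = 3.86667e-07 s.
Cycle = t_tx + RTT = 0.000329975 s.
Throughput = L / cycle = 88000 / 0.000329975 = 267 Mbps.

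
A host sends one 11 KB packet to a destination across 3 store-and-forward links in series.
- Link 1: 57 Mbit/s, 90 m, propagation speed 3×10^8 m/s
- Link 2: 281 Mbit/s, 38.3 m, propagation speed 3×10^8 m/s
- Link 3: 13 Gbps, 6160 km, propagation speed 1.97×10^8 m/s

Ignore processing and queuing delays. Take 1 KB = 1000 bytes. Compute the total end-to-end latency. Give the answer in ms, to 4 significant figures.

L = 88000 bits.
Transmission delays (L/R per hop): 1.54386, 0.313167, 0.00676923 ms; sum = 1.8638 ms.
Propagation delays (d/s per hop): 0.0003, 0.000127667, 31.269 ms; sum = 31.2695 ms.
End-to-end = 33.13 ms.

33.13 ms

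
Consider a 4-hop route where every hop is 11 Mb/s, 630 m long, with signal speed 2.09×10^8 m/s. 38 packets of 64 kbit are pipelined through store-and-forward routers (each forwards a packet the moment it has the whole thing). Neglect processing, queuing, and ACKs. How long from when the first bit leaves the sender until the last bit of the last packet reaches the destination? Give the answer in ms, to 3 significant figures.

Per-hop transmission t_tx = L/R = 64000/11000000 = 5.81818 ms.
Per-hop propagation t_prop = 630/209000000 = 0.00301435 ms.
Pipeline fill: first packet needs 4·t_tx to clear all hops; remaining 37 packets each add one t_tx.
Total = (4+38-1)·t_tx + 4·t_prop = 41·5.81818 + 4·0.00301435 = 239 ms.

239 ms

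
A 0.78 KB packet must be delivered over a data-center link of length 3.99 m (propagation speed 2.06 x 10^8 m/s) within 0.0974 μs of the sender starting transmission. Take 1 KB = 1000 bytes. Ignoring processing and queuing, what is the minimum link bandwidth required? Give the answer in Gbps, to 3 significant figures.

80.0 Gbps

L = 6240 bits.
Propagation delay = 3.99 / 206000000 = 0.0193689 μs.
Transmission budget = 0.0974 − 0.0193689 = 0.0780311 μs.
R ≥ L / t_tx = 6240 bits / 7.80311e-08 s = 80.0 Gbps.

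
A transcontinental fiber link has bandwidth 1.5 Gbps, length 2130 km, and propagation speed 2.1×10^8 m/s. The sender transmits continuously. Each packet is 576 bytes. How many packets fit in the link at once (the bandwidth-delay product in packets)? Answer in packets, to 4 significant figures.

Propagation delay = 2130000 / 210000000 = 0.0101429 s.
BDP = R × t_prop = 1500000000 × 0.0101429 = 15214300 bits.
In packets of 4608 bits: 3302 packets.

3302 packets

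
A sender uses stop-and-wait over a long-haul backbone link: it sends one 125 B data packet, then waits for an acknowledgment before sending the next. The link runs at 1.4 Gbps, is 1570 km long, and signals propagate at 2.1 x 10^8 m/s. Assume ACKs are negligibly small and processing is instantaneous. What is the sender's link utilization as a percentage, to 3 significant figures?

0.00478 %

t_tx = L/R = 1000/1400000000 = 7.14286e-07 s.
t_prop = 1570000/210000000 = 0.00747619 s; RTT = 0.0149524 s.
Cycle = t_tx + RTT = 0.0149531 s.
Utilization = t_tx / cycle = 7.14286e-07/0.0149531 = 0.00478 %.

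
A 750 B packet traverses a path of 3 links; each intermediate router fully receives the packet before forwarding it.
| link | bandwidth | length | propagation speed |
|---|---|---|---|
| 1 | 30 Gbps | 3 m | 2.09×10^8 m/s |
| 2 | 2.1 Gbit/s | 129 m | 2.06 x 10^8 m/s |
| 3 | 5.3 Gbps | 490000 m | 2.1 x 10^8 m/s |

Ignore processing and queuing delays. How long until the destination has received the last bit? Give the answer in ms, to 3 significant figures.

L = 750 × 8 = 6000 bits.
Transmission delays (L/R per hop): 0.0002, 0.00285714, 0.00113208 ms; sum = 0.00418922 ms.
Propagation delays (d/s per hop): 1.43541e-05, 0.000626214, 2.33333 ms; sum = 2.33397 ms.
End-to-end = 2.34 ms.

2.34 ms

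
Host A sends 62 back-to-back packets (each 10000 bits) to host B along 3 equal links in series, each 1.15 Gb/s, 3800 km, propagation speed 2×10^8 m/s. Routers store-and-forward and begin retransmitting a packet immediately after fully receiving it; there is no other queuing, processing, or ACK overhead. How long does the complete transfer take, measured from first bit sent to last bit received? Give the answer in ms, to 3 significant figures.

Per-hop transmission t_tx = L/R = 10000/1150000000 = 0.00869565 ms.
Per-hop propagation t_prop = 3800000/200000000 = 19 ms.
Pipeline fill: first packet needs 3·t_tx to clear all hops; remaining 61 packets each add one t_tx.
Total = (3+62-1)·t_tx + 3·t_prop = 64·0.00869565 + 3·19 = 57.6 ms.

57.6 ms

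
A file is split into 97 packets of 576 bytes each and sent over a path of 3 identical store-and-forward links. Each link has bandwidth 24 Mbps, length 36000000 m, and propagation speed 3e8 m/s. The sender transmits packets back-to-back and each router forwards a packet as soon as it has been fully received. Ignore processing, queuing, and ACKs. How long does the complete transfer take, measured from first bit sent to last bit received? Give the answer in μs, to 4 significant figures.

Per-hop transmission t_tx = L/R = 4608/24000000 = 192 μs.
Per-hop propagation t_prop = 36000000/300000000 = 120000 μs.
Pipeline fill: first packet needs 3·t_tx to clear all hops; remaining 96 packets each add one t_tx.
Total = (3+97-1)·t_tx + 3·t_prop = 99·192 + 3·120000 = 379000 μs.

379000 μs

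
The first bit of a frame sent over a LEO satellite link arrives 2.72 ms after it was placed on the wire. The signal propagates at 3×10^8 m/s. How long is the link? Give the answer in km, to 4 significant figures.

816.0 km

d = s × t_prop = 300000000 × 0.00272 = 816.0 km.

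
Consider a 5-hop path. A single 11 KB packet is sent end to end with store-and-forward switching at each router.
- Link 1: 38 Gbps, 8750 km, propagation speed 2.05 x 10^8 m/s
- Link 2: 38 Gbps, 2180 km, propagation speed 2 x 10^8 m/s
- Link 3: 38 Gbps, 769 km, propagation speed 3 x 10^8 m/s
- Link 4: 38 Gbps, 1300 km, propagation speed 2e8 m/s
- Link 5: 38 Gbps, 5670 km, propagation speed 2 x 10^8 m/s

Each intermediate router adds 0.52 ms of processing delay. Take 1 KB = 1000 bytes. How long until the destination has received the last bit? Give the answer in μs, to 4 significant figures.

93090 μs

L = 88000 bits.
Transmission delay per hop = L/R = 88000/38000000000 = 2.31579 μs; 5 hops → 11.5789 μs.
Propagation delays (d/s per hop): 42682.9, 10900, 2563.33, 6500, 28350 μs; sum = 90996.3 μs.
Processing at 4 router(s): 4 × 0.52 ms = 2080 μs.
End-to-end = 93090 μs.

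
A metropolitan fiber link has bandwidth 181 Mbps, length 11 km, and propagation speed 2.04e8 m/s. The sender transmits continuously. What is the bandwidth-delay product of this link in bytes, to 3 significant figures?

Propagation delay = 11000 / 204000000 = 5.39216e-05 s.
BDP = R × t_prop = 181000000 × 5.39216e-05 = 9759.8 bits.
In bytes: 9759.8/8 = 1220 bytes.

1220 bytes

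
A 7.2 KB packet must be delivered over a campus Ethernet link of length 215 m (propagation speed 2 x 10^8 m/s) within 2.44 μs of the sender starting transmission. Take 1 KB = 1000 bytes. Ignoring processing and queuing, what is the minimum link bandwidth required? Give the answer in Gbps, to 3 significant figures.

L = 57600 bits.
Propagation delay = 215 / 200000000 = 1.075 μs.
Transmission budget = 2.44 − 1.075 = 1.365 μs.
R ≥ L / t_tx = 57600 bits / 1.365e-06 s = 42.2 Gbps.

42.2 Gbps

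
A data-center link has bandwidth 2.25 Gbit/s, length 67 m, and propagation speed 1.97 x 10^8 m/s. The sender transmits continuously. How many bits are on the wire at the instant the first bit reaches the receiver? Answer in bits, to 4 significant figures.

Propagation delay = 67 / 197000000 = 3.40102e-07 s.
BDP = R × t_prop = 2250000000 × 3.40102e-07 = 765.228 bits.

765.2 bits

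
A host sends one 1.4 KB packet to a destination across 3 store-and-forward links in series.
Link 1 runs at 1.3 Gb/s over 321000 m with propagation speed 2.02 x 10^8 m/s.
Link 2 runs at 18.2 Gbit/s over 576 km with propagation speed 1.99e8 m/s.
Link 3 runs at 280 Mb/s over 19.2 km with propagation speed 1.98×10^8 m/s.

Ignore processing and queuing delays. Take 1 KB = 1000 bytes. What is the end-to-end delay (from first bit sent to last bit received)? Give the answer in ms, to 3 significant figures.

4.63 ms

L = 11200 bits.
Transmission delays (L/R per hop): 0.00861538, 0.000615385, 0.04 ms; sum = 0.0492308 ms.
Propagation delays (d/s per hop): 1.58911, 2.89447, 0.0969697 ms; sum = 4.58055 ms.
End-to-end = 4.63 ms.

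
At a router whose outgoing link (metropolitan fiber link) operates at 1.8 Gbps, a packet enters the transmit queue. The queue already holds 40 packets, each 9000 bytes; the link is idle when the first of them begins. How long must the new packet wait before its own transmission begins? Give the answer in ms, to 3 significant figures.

1.60 ms

Each queued packet: L/R = 72000/1800000000 = 0.04 ms.
40 queued → 1.6 ms.
Queuing delay = 1.60 ms.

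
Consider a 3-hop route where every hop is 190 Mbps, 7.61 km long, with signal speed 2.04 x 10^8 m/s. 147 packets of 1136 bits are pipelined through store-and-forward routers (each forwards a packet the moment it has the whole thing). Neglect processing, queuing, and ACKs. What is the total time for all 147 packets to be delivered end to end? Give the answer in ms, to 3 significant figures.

Per-hop transmission t_tx = L/R = 1136/190000000 = 0.00597895 ms.
Per-hop propagation t_prop = 7610/204000000 = 0.0373039 ms.
Pipeline fill: first packet needs 3·t_tx to clear all hops; remaining 146 packets each add one t_tx.
Total = (3+147-1)·t_tx + 3·t_prop = 149·0.00597895 + 3·0.0373039 = 1.00 ms.

1.00 ms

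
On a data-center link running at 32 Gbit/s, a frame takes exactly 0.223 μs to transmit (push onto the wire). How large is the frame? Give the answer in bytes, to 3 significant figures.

892 bytes

L = R × t_tx = 32000000000 b/s × 2.23e-07 s = 7136 bits.
In bytes: 7136 / 8 = 892 bytes.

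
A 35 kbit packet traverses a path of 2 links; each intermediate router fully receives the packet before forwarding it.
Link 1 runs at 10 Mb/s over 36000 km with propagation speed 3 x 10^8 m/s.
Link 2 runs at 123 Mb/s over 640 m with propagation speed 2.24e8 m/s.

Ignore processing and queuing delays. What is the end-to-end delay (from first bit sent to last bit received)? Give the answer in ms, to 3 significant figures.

124 ms

L = 35000 bits.
Transmission delays (L/R per hop): 3.5, 0.284553 ms; sum = 3.78455 ms.
Propagation delays (d/s per hop): 120, 0.00285714 ms; sum = 120.003 ms.
End-to-end = 124 ms.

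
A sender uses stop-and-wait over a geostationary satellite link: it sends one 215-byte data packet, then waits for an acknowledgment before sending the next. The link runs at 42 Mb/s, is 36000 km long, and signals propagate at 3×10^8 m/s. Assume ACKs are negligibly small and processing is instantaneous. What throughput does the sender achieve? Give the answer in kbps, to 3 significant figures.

7.17 kbps

t_tx = L/R = 1720/42000000 = 4.09524e-05 s.
t_prop = 36000000/300000000 = 0.12 s; RTT = 0.24 s.
Cycle = t_tx + RTT = 0.240041 s.
Throughput = L / cycle = 1720 / 0.240041 = 7.17 kbps.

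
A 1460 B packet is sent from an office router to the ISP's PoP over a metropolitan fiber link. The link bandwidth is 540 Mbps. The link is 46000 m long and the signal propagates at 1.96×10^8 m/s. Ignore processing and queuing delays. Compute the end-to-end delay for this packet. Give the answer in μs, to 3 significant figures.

L = 1460 × 8 = 11680 bits.
Transmission delay = L/R = 11680 / 540000000 = 21.6296 μs.
Propagation delay = d/s = 46000 m / 196000000 m/s = 234.694 μs.
Total = 256 μs.

256 μs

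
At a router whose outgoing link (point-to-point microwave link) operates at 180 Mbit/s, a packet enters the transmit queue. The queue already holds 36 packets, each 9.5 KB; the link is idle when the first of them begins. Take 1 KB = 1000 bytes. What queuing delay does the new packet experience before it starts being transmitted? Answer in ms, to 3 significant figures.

15.2 ms

Each queued packet: L/R = 76000/180000000 = 0.422222 ms.
36 queued → 15.2 ms.
Queuing delay = 15.2 ms.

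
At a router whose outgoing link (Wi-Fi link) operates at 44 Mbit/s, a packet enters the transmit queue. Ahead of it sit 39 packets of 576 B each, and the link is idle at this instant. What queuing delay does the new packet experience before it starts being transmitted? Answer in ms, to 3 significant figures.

4.08 ms

Each queued packet: L/R = 4608/44000000 = 0.104727 ms.
39 queued → 4.08436 ms.
Queuing delay = 4.08 ms.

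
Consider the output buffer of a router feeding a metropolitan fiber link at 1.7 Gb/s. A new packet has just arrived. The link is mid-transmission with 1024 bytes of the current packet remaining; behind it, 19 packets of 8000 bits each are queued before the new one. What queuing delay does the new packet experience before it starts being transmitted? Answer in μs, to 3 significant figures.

94.2 μs

Each queued packet: L/R = 8000/1700000000 = 4.70588 μs.
19 queued → 89.4118 μs.
Plus remaining 8192 bits of current packet: 4.81882 μs.
Queuing delay = 94.2 μs.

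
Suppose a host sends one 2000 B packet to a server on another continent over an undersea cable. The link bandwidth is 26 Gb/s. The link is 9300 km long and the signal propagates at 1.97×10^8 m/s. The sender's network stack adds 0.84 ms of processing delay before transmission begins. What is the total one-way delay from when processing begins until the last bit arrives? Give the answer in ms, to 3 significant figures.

L = 2000 × 8 = 16000 bits.
Transmission delay = L/R = 16000 / 26000000000 = 0.000615385 ms.
Propagation delay = d/s = 9300000 m / 197000000 m/s = 47.2081 ms.
Plus processing delay 0.84 ms = 0.84 ms.
Total = 48.0 ms.

48.0 ms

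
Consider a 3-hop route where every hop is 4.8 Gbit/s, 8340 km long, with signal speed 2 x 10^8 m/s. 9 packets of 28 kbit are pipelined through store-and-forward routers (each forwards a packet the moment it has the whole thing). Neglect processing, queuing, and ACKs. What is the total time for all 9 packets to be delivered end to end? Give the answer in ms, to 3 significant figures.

125 ms

Per-hop transmission t_tx = L/R = 28000/4800000000 = 0.00583333 ms.
Per-hop propagation t_prop = 8340000/200000000 = 41.7 ms.
Pipeline fill: first packet needs 3·t_tx to clear all hops; remaining 8 packets each add one t_tx.
Total = (3+9-1)·t_tx + 3·t_prop = 11·0.00583333 + 3·41.7 = 125 ms.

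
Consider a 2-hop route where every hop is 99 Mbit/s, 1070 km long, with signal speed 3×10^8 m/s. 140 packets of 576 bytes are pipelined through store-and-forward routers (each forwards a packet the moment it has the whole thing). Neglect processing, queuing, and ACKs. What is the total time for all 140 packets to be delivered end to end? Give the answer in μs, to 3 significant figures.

Per-hop transmission t_tx = L/R = 4608/99000000 = 46.5455 μs.
Per-hop propagation t_prop = 1070000/300000000 = 3566.67 μs.
Pipeline fill: first packet needs 2·t_tx to clear all hops; remaining 139 packets each add one t_tx.
Total = (2+140-1)·t_tx + 2·t_prop = 141·46.5455 + 2·3566.67 = 13700 μs.

13700 μs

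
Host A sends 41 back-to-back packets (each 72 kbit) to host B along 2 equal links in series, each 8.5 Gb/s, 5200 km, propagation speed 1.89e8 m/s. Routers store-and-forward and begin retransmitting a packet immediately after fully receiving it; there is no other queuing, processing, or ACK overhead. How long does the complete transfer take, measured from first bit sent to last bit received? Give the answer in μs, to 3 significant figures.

55400 μs

Per-hop transmission t_tx = L/R = 72000/8500000000 = 8.47059 μs.
Per-hop propagation t_prop = 5200000/189000000 = 27513.2 μs.
Pipeline fill: first packet needs 2·t_tx to clear all hops; remaining 40 packets each add one t_tx.
Total = (2+41-1)·t_tx + 2·t_prop = 42·8.47059 + 2·27513.2 = 55400 μs.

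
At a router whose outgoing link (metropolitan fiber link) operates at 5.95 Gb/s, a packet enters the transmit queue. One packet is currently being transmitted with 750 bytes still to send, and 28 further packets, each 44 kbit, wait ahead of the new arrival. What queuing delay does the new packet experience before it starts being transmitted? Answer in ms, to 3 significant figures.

0.208 ms

Each queued packet: L/R = 44000/5950000000 = 0.00739496 ms.
28 queued → 0.207059 ms.
Plus remaining 6000 bits of current packet: 0.0010084 ms.
Queuing delay = 0.208 ms.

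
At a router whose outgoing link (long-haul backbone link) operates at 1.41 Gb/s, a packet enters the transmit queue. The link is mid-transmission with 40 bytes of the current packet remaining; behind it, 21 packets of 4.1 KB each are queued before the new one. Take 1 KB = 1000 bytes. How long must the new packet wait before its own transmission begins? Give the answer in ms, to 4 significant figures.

Each queued packet: L/R = 32800/1410000000 = 0.0232624 ms.
21 queued → 0.488511 ms.
Plus remaining 320 bits of current packet: 0.00022695 ms.
Queuing delay = 0.4887 ms.

0.4887 ms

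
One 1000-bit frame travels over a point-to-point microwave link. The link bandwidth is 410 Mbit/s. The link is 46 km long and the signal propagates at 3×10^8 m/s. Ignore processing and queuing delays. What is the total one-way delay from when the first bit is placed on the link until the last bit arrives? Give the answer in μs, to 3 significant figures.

156 μs

Transmission delay = L/R = 1000 / 410000000 = 2.43902 μs.
Propagation delay = d/s = 46000 m / 300000000 m/s = 153.333 μs.
Total = 156 μs.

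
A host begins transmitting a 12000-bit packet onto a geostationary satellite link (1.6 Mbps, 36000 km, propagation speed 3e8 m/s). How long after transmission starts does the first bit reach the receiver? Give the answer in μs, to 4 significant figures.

120000 μs

First bit experiences only propagation delay: d/s = 36000000/300000000 = 120000 μs.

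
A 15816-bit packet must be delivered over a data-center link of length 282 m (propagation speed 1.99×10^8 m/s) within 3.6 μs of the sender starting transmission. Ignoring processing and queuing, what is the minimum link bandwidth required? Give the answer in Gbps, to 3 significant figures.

Propagation delay = 282 / 199000000 = 1.41709 μs.
Transmission budget = 3.6 − 1.41709 = 2.18291 μs.
R ≥ L / t_tx = 15816 bits / 2.18291e-06 s = 7.25 Gbps.

7.25 Gbps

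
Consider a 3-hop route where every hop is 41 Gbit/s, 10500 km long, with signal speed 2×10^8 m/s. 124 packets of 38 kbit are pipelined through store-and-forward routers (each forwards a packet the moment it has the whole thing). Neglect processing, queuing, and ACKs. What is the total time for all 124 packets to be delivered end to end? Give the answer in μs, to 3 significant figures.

Per-hop transmission t_tx = L/R = 38000/41000000000 = 0.926829 μs.
Per-hop propagation t_prop = 10500000/200000000 = 52500 μs.
Pipeline fill: first packet needs 3·t_tx to clear all hops; remaining 123 packets each add one t_tx.
Total = (3+124-1)·t_tx + 3·t_prop = 126·0.926829 + 3·52500 = 158000 μs.

158000 μs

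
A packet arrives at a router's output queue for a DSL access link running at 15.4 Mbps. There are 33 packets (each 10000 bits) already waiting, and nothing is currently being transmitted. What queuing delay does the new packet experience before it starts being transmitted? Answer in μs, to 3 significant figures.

Each queued packet: L/R = 10000/15400000 = 649.351 μs.
33 queued → 21428.6 μs.
Queuing delay = 21400 μs.

21400 μs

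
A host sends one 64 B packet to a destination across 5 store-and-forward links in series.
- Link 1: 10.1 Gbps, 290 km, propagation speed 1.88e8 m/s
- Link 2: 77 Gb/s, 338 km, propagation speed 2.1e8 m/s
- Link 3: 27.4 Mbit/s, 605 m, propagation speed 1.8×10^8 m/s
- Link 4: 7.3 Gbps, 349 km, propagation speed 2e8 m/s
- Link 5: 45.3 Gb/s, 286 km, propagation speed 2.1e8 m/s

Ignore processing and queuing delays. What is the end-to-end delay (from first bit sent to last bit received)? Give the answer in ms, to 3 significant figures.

L = 64 × 8 = 512 bits.
Transmission delays (L/R per hop): 5.06931e-05, 6.64935e-06, 0.0186861, 7.0137e-05, 1.13024e-05 ms; sum = 0.0188249 ms.
Propagation delays (d/s per hop): 1.54255, 1.60952, 0.00336111, 1.745, 1.3619 ms; sum = 6.26234 ms.
End-to-end = 6.28 ms.

6.28 ms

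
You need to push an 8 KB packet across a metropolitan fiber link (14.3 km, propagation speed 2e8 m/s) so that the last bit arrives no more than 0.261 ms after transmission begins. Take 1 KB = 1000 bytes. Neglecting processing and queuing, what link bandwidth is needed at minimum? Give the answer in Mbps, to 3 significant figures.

338 Mbps

L = 64000 bits.
Propagation delay = 14300 / 200000000 = 0.0715 ms.
Transmission budget = 0.261 − 0.0715 = 0.1895 ms.
R ≥ L / t_tx = 64000 bits / 0.0001895 s = 338 Mbps.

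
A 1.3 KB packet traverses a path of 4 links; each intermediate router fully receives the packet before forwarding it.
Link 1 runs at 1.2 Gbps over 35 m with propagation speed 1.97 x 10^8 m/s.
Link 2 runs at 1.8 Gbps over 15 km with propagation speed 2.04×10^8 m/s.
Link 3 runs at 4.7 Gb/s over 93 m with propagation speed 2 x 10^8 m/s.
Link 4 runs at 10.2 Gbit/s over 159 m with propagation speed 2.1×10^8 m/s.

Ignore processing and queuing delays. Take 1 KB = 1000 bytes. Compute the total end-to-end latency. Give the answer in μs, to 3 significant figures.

92.6 μs

L = 10400 bits.
Transmission delays (L/R per hop): 8.66667, 5.77778, 2.21277, 1.01961 μs; sum = 17.6768 μs.
Propagation delays (d/s per hop): 0.177665, 73.5294, 0.465, 0.757143 μs; sum = 74.9292 μs.
End-to-end = 92.6 μs.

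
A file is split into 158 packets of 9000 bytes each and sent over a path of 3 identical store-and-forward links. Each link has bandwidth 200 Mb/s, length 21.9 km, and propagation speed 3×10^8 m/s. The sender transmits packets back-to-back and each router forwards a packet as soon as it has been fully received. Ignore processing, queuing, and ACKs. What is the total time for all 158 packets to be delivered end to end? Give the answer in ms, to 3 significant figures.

57.8 ms

Per-hop transmission t_tx = L/R = 72000/200000000 = 0.36 ms.
Per-hop propagation t_prop = 21900/300000000 = 0.073 ms.
Pipeline fill: first packet needs 3·t_tx to clear all hops; remaining 157 packets each add one t_tx.
Total = (3+158-1)·t_tx + 3·t_prop = 160·0.36 + 3·0.073 = 57.8 ms.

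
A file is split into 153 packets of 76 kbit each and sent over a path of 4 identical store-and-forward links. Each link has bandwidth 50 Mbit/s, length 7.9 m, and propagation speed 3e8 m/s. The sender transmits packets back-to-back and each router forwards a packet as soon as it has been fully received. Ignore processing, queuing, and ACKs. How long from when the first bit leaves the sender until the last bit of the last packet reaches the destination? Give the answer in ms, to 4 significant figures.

237.1 ms

Per-hop transmission t_tx = L/R = 76000/50000000 = 1.52 ms.
Per-hop propagation t_prop = 7.9/300000000 = 2.63333e-05 ms.
Pipeline fill: first packet needs 4·t_tx to clear all hops; remaining 152 packets each add one t_tx.
Total = (4+153-1)·t_tx + 4·t_prop = 156·1.52 + 4·2.63333e-05 = 237.1 ms.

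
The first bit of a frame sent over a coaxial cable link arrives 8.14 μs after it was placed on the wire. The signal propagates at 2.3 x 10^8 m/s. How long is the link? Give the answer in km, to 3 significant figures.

1.87 km

d = s × t_prop = 2.3e+08 × 8.14e-06 = 1.87 km.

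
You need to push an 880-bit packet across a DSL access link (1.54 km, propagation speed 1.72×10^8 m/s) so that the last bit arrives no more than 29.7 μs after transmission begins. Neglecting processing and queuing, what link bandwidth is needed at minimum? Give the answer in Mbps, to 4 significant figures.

Propagation delay = 1540 / 172000000 = 8.95349 μs.
Transmission budget = 29.7 − 8.95349 = 20.7465 μs.
R ≥ L / t_tx = 880 bits / 2.07465e-05 s = 42.42 Mbps.

42.42 Mbps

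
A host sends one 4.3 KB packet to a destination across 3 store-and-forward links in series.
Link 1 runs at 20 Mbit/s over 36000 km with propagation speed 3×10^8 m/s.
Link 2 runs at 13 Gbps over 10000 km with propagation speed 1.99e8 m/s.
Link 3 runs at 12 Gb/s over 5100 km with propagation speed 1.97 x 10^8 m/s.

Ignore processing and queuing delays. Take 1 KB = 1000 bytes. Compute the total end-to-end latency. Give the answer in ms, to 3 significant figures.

198 ms

L = 34400 bits.
Transmission delays (L/R per hop): 1.72, 0.00264615, 0.00286667 ms; sum = 1.72551 ms.
Propagation delays (d/s per hop): 120, 50.2513, 25.8883 ms; sum = 196.14 ms.
End-to-end = 198 ms.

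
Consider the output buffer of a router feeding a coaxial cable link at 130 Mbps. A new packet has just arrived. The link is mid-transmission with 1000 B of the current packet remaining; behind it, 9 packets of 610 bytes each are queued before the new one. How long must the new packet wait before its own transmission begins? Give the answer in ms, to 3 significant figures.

0.399 ms

Each queued packet: L/R = 4880/130000000 = 0.0375385 ms.
9 queued → 0.337846 ms.
Plus remaining 8000 bits of current packet: 0.0615385 ms.
Queuing delay = 0.399 ms.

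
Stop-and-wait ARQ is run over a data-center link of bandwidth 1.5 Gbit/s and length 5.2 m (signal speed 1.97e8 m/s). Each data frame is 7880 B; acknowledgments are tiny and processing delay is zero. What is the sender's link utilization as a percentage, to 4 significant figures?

99.87 %

t_tx = L/R = 63040/1500000000 = 4.20267e-05 s.
t_prop = 5.2/197000000 = 2.63959e-08 s; RTT = 5.27919e-08 s.
Cycle = t_tx + RTT = 4.20795e-05 s.
Utilization = t_tx / cycle = 4.20267e-05/4.20795e-05 = 99.87 %.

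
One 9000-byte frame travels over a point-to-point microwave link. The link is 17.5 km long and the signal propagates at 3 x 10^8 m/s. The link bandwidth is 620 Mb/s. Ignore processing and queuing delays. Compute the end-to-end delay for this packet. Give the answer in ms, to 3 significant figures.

L = 9000 × 8 = 72000 bits.
Transmission delay = L/R = 72000 / 620000000 = 0.116129 ms.
Propagation delay = d/s = 17500 m / 300000000 m/s = 0.0583333 ms.
Total = 0.174 ms.

0.174 ms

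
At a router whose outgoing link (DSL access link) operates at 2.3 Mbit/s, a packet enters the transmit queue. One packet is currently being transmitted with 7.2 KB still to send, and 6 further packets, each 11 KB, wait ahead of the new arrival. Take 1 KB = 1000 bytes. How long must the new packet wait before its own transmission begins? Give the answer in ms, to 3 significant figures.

255 ms

Each queued packet: L/R = 88000/2300000 = 38.2609 ms.
6 queued → 229.565 ms.
Plus remaining 57600 bits of current packet: 25.0435 ms.
Queuing delay = 255 ms.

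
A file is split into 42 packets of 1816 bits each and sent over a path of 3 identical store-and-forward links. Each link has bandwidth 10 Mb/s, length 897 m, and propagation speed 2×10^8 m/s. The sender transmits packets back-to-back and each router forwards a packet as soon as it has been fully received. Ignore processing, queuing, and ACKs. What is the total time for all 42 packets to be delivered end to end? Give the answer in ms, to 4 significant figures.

8.004 ms

Per-hop transmission t_tx = L/R = 1816/10000000 = 0.1816 ms.
Per-hop propagation t_prop = 897/200000000 = 0.004485 ms.
Pipeline fill: first packet needs 3·t_tx to clear all hops; remaining 41 packets each add one t_tx.
Total = (3+42-1)·t_tx + 3·t_prop = 44·0.1816 + 3·0.004485 = 8.004 ms.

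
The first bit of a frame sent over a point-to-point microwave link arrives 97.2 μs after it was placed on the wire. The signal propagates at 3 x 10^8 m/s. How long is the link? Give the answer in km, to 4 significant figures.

29.16 km

d = s × t_prop = 300000000 × 9.72e-05 = 29.16 km.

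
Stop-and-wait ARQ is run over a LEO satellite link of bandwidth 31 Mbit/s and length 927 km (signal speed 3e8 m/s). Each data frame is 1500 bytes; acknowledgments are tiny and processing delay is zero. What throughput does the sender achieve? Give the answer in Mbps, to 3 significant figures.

t_tx = L/R = 12000/31000000 = 0.000387097 s.
t_prop = 927000/300000000 = 0.00309 s; RTT = 0.00618 s.
Cycle = t_tx + RTT = 0.0065671 s.
Throughput = L / cycle = 12000 / 0.0065671 = 1.83 Mbps.

1.83 Mbps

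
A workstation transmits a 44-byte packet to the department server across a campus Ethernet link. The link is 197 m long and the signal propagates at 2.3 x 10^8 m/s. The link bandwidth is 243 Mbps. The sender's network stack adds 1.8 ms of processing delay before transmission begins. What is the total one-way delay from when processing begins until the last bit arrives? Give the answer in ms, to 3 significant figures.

L = 44 × 8 = 352 bits.
Transmission delay = L/R = 352 / 243000000 = 0.00144856 ms.
Propagation delay = d/s = 197 m / 2.3e+08 m/s = 0.000856522 ms.
Plus processing delay 1.8 ms = 1.8 ms.
Total = 1.80 ms.

1.80 ms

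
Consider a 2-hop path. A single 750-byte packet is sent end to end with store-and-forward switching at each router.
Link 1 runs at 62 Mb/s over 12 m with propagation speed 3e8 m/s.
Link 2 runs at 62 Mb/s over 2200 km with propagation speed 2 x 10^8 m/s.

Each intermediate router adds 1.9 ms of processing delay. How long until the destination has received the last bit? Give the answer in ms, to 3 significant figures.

L = 750 × 8 = 6000 bits.
Transmission delay per hop = L/R = 6000/62000000 = 0.0967742 ms; 2 hops → 0.193548 ms.
Propagation delays (d/s per hop): 4e-05, 11 ms; sum = 11 ms.
Processing at 1 router(s): 1 × 1.9 ms = 1.9 ms.
End-to-end = 13.1 ms.

13.1 ms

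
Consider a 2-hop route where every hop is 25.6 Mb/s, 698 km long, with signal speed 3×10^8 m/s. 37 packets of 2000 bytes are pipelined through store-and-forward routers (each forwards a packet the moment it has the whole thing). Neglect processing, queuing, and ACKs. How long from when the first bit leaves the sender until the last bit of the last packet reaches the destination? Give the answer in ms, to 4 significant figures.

Per-hop transmission t_tx = L/R = 16000/25600000 = 0.625 ms.
Per-hop propagation t_prop = 698000/300000000 = 2.32667 ms.
Pipeline fill: first packet needs 2·t_tx to clear all hops; remaining 36 packets each add one t_tx.
Total = (2+37-1)·t_tx + 2·t_prop = 38·0.625 + 2·2.32667 = 28.40 ms.

28.40 ms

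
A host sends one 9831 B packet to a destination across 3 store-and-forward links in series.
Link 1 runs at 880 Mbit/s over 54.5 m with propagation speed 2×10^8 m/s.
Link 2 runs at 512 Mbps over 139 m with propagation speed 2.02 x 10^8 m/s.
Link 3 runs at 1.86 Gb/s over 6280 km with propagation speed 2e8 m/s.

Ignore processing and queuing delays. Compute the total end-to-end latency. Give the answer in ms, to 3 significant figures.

L = 9831 × 8 = 78648 bits.
Transmission delays (L/R per hop): 0.0893727, 0.153609, 0.0422839 ms; sum = 0.285266 ms.
Propagation delays (d/s per hop): 0.0002725, 0.000688119, 31.4 ms; sum = 31.401 ms.
End-to-end = 31.7 ms.

31.7 ms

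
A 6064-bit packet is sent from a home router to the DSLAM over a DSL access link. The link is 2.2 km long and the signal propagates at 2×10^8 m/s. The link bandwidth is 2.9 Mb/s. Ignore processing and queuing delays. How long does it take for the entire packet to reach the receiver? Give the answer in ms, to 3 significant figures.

2.10 ms

Transmission delay = L/R = 6064 / 2900000 = 2.09103 ms.
Propagation delay = d/s = 2200 m / 200000000 m/s = 0.011 ms.
Total = 2.10 ms.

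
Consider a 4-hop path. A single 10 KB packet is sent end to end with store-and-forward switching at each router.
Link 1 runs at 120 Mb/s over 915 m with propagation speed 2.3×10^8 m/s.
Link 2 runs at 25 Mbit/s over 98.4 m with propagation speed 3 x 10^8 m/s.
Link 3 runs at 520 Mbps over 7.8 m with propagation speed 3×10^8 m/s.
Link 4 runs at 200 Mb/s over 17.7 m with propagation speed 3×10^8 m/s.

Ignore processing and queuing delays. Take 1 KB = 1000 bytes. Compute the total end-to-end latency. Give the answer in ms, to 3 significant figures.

L = 80000 bits.
Transmission delays (L/R per hop): 0.666667, 3.2, 0.153846, 0.4 ms; sum = 4.42051 ms.
Propagation delays (d/s per hop): 0.00397826, 0.000328, 2.6e-05, 5.9e-05 ms; sum = 0.00439126 ms.
End-to-end = 4.42 ms.

4.42 ms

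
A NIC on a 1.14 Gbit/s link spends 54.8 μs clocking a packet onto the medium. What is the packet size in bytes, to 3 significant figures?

7810 bytes

L = R × t_tx = 1140000000 b/s × 5.48e-05 s = 62472 bits.
In bytes: 62472 / 8 = 7810 bytes.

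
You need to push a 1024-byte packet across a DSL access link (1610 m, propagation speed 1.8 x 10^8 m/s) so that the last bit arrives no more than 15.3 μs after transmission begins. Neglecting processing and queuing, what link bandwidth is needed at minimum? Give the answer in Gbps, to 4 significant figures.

1.289 Gbps

L = 8192 bits.
Propagation delay = 1610 / 180000000 = 8.94444 μs.
Transmission budget = 15.3 − 8.94444 = 6.35556 μs.
R ≥ L / t_tx = 8192 bits / 6.35556e-06 s = 1.289 Gbps.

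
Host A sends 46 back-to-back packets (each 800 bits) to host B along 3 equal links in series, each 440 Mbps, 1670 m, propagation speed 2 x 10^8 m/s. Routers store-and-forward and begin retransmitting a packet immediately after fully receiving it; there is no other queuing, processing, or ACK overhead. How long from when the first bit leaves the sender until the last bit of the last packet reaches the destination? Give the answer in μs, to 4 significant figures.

Per-hop transmission t_tx = L/R = 800/440000000 = 1.81818 μs.
Per-hop propagation t_prop = 1670/200000000 = 8.35 μs.
Pipeline fill: first packet needs 3·t_tx to clear all hops; remaining 45 packets each add one t_tx.
Total = (3+46-1)·t_tx + 3·t_prop = 48·1.81818 + 3·8.35 = 112.3 μs.

112.3 μs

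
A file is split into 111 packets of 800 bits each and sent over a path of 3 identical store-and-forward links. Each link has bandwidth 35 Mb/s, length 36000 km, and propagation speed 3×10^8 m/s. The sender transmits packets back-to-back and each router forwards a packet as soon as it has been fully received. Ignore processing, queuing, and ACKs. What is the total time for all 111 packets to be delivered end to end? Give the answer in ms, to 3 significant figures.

363 ms

Per-hop transmission t_tx = L/R = 800/35000000 = 0.0228571 ms.
Per-hop propagation t_prop = 36000000/300000000 = 120 ms.
Pipeline fill: first packet needs 3·t_tx to clear all hops; remaining 110 packets each add one t_tx.
Total = (3+111-1)·t_tx + 3·t_prop = 113·0.0228571 + 3·120 = 363 ms.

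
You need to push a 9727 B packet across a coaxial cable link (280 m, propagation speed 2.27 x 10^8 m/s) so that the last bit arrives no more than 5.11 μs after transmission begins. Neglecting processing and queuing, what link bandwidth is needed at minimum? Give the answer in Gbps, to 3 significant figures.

20.1 Gbps

L = 77816 bits.
Propagation delay = 280 / 227000000 = 1.23348 μs.
Transmission budget = 5.11 − 1.23348 = 3.87652 μs.
R ≥ L / t_tx = 77816 bits / 3.87652e-06 s = 20.1 Gbps.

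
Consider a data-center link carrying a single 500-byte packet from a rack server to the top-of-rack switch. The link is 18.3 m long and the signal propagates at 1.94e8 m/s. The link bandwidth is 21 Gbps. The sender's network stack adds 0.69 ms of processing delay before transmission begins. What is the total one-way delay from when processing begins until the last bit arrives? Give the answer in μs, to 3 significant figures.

L = 500 × 8 = 4000 bits.
Transmission delay = L/R = 4000 / 21000000000 = 0.190476 μs.
Propagation delay = d/s = 18.3 m / 194000000 m/s = 0.0943299 μs.
Plus processing delay 0.69 ms = 690 μs.
Total = 690 μs.

690 μs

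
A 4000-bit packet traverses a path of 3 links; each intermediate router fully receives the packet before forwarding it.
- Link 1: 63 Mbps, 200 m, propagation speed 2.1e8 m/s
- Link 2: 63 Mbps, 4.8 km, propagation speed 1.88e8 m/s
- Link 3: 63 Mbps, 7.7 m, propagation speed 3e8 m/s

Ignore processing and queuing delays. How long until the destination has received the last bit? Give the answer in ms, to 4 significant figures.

Transmission delay per hop = L/R = 4000/63000000 = 0.0634921 ms; 3 hops → 0.190476 ms.
Propagation delays (d/s per hop): 0.000952381, 0.0255319, 2.56667e-05 ms; sum = 0.02651 ms.
End-to-end = 0.2170 ms.

0.2170 ms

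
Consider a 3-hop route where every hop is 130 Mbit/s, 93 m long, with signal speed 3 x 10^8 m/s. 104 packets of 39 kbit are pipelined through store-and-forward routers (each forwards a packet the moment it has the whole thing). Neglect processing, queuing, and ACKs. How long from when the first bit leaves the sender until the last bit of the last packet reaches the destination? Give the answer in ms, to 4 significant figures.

Per-hop transmission t_tx = L/R = 39000/130000000 = 0.3 ms.
Per-hop propagation t_prop = 93/300000000 = 0.00031 ms.
Pipeline fill: first packet needs 3·t_tx to clear all hops; remaining 103 packets each add one t_tx.
Total = (3+104-1)·t_tx + 3·t_prop = 106·0.3 + 3·0.00031 = 31.80 ms.

31.80 ms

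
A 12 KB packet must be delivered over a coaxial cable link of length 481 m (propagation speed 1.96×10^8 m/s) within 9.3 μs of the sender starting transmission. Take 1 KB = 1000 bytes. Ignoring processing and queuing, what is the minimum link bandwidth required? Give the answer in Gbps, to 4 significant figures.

14.02 Gbps

L = 96000 bits.
Propagation delay = 481 / 196000000 = 2.45408 μs.
Transmission budget = 9.3 − 2.45408 = 6.84592 μs.
R ≥ L / t_tx = 96000 bits / 6.84592e-06 s = 14.02 Gbps.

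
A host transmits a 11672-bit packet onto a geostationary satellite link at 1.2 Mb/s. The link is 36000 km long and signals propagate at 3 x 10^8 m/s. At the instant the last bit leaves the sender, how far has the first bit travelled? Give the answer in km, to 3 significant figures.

t_tx = L/R = 11672/1200000 = 0.00972667 s.
Distance = s × t_tx = 300000000 × 0.00972667 = 2920 km.

2920 km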